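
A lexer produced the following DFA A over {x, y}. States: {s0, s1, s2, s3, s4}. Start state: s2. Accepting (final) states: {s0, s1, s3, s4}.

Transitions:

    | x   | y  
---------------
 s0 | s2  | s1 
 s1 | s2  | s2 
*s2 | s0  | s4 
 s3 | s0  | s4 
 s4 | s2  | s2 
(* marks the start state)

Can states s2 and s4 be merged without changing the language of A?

No

Reachable states from the start: {s0,s1,s2,s4}. Unreachable: {s3} — drop them.
P0 = {s0,s1,s4} | {s2}.
On input y, block {s0,s1,s4} splits into {s1,s4} and {s0}.
Stable partition: {s1,s4} | {s2} | {s0} — 3 equivalence classes.
s2 and s4 end up in different blocks, so they are distinguishable. For instance, the string 'ε' is accepted from only s4.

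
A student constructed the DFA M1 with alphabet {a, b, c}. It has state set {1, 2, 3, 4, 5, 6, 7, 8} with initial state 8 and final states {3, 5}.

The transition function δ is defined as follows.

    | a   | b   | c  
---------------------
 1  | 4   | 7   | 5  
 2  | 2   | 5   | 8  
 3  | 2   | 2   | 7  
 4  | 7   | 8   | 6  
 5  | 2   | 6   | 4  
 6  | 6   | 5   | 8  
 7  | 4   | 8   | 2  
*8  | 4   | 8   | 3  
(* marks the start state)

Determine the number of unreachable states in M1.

Starting at 8 and following transitions, the reachable set is {2, 3, 4, 5, 6, 7, 8}. That leaves 1 unreachable — 1 in total.

1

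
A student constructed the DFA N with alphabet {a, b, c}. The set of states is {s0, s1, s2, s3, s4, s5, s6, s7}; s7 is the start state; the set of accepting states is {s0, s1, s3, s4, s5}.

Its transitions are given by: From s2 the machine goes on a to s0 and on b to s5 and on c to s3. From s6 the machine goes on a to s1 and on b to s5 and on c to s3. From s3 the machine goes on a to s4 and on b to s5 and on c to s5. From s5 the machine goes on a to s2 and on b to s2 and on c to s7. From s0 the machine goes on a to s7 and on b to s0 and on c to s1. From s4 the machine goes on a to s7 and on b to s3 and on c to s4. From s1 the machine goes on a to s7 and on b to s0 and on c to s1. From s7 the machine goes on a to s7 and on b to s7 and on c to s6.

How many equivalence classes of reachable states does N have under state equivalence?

6

All states are reachable from the start state.
Start with accepting vs non-accepting: {s0,s1,s3,s4,s5} | {s2,s6,s7}.
On input a, block {s0,s1,s3,s4,s5} splits into {s0,s1,s4,s5} and {s3}.
Refine {s0,s1,s4,s5} on symbol b: members go to different blocks, giving {s0,s1} and {s4} and {s5}.
Split {s2,s6,s7} by δ(·,a) → {s2,s6} and {s7}.
No further refinement is possible. Final partition (6 blocks): {s0,s1} | {s2,s6} | {s3} | {s4} | {s5} | {s7}.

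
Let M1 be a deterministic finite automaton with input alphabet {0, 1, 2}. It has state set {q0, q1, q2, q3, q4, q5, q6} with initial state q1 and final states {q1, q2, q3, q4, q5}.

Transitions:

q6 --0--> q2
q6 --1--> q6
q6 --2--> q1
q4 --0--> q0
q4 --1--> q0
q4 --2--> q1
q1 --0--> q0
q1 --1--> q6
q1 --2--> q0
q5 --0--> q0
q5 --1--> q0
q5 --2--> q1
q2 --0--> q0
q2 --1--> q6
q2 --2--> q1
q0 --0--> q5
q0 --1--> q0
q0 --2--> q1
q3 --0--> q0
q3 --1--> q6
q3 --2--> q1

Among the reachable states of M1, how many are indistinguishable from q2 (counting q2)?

2

Reachable states from the start: {q0,q1,q2,q5,q6}. Unreachable: {q3,q4} — drop them.
Initial partition by acceptance: {q1,q2,q5} | {q0,q6}.
Split {q1,q2,q5} by δ(·,2) → {q2,q5} and {q1}.
No further refinement is possible. Final partition (3 blocks): {q2,q5} | {q0,q6} | {q1}.
The equivalence class containing q2 is {q2,q5}, of size 2.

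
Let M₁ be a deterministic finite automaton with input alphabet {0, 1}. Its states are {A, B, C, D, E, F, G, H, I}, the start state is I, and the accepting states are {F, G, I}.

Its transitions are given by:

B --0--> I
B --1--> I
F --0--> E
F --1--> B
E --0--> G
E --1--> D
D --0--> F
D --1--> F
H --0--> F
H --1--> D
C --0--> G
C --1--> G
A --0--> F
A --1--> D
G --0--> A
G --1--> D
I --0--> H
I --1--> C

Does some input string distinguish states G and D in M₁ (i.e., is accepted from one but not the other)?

Yes

Every state is reachable, so we keep all 9.
Start with accepting vs non-accepting: {F,G,I} | {A,B,C,D,E,H}.
Refine {A,B,C,D,E,H} on symbol 1: members go to different blocks, giving {A,E,H} and {B,C,D}.
Stable partition: {F,G,I} | {A,E,H} | {B,C,D} — 3 equivalence classes.
G and D end up in different blocks, so they are distinguishable. For instance, the string 'ε' is accepted from only G.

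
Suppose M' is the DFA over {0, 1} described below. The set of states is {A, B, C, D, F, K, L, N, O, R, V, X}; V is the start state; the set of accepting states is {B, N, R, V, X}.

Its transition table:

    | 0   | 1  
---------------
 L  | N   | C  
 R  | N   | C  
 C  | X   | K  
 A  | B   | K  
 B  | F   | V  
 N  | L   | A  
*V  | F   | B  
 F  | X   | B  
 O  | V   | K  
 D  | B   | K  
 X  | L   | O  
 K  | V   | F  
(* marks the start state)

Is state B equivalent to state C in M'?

No

Reachable states from the start: {A,B,C,F,K,L,N,O,V,X}. Unreachable: {D,R} — drop them.
Start with accepting vs non-accepting: {B,N,V,X} | {A,C,F,K,L,O}.
Refine {B,N,V,X} on symbol 1: members go to different blocks, giving {N,X} and {B,V}.
Split {A,C,F,K,L,O} by δ(·,0) → {A,K,O} and {C,F,L}.
Refine {A,K,O} on symbol 1: members go to different blocks, giving {A,O} and {K}.
Split {C,F,L} by δ(·,1) → {L} and {C} and {F}.
No further refinement is possible. Final partition (7 blocks): {N,X} | {A,O} | {B,V} | {L} | {K} | {C} | {F}.
B and C end up in different blocks, so they are distinguishable. For instance, the string 'ε' is accepted from only B.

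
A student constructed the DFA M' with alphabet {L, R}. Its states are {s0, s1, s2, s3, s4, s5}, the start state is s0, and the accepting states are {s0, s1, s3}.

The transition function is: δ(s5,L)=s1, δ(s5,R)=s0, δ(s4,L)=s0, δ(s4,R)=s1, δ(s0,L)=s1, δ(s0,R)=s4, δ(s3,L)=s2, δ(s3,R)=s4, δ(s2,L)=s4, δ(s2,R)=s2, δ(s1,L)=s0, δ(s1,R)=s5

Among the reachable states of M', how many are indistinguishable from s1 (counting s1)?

States {s2,s3} cannot be reached from the start state, so discard them.
Start with accepting vs non-accepting: {s0,s1} | {s4,s5}.
The partition is now stable with 2 blocks: {s0,s1} | {s4,s5}.
State s1 belongs to the block {s0,s1}, which has 2 states.

2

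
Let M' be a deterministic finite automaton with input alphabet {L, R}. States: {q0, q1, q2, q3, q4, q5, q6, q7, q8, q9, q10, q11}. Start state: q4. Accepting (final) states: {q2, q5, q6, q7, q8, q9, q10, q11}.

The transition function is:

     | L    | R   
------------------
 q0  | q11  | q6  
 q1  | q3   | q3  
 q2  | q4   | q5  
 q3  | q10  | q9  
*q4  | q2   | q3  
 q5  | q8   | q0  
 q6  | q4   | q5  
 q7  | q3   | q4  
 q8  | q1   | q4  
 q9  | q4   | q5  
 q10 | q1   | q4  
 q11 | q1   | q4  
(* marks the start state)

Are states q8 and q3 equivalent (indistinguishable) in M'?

No

Reachable states from the start: {q0,q1,q2,q3,q4,q5,q6,q8,q9,q10,q11}. Unreachable: {q7} — drop them.
Start with accepting vs non-accepting: {q2,q5,q6,q8,q9,q10,q11} | {q0,q1,q3,q4}.
Split {q2,q5,q6,q8,q9,q10,q11} by δ(·,L) → {q2,q6,q8,q9,q10,q11} and {q5}.
Split {q2,q6,q8,q9,q10,q11} by δ(·,R) → {q2,q6,q9} and {q8,q10,q11}.
Split {q0,q1,q3,q4} by δ(·,L) → {q0,q3} and {q1} and {q4}.
The partition is now stable with 6 blocks: {q2,q6,q9} | {q0,q3} | {q5} | {q8,q10,q11} | {q1} | {q4}.
q8 and q3 end up in different blocks, so they are distinguishable. For instance, the string 'ε' is accepted from only q8.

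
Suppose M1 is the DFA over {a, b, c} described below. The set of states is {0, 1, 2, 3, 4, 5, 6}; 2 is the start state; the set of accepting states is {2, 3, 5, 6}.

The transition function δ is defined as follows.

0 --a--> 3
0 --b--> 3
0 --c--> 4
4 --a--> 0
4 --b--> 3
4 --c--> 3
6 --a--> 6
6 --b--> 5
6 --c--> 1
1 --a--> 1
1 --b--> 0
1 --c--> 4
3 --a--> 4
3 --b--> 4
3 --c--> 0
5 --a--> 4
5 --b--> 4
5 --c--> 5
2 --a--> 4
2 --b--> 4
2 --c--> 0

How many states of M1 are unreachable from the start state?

Starting at 2 and following transitions, the reachable set is {0, 2, 3, 4}. That leaves 1, 5, 6 unreachable — 3 in total.

3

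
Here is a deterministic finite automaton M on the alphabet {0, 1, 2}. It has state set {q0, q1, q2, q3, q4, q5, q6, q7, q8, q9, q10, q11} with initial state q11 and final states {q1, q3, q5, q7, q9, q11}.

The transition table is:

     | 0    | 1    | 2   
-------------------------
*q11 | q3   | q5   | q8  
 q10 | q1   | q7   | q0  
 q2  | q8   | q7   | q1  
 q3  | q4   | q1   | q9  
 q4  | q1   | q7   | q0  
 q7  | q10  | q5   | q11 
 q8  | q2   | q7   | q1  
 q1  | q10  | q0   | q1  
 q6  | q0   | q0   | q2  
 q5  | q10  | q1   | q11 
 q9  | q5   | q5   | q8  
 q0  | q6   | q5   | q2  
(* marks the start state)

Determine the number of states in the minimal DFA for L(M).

8

Start with accepting vs non-accepting: {q1,q3,q5,q7,q9,q11} | {q0,q2,q4,q6,q8,q10}.
On input 0, block {q1,q3,q5,q7,q9,q11} splits into {q1,q3,q5,q7} and {q9,q11}.
Split {q1,q3,q5,q7} by δ(·,1) → {q3,q5,q7} and {q1}.
Refine {q3,q5,q7} on symbol 1: members go to different blocks, giving {q3,q5} and {q7}.
Refine {q0,q2,q4,q6,q8,q10} on symbol 0: members go to different blocks, giving {q0,q2,q6,q8} and {q4,q10}.
On input 1, block {q0,q2,q6,q8} splits into {q2,q8} and {q0} and {q6}.
No further refinement is possible. Final partition (8 blocks): {q3,q5} | {q2,q8} | {q9,q11} | {q1} | {q7} | {q4,q10} | {q0} | {q6}.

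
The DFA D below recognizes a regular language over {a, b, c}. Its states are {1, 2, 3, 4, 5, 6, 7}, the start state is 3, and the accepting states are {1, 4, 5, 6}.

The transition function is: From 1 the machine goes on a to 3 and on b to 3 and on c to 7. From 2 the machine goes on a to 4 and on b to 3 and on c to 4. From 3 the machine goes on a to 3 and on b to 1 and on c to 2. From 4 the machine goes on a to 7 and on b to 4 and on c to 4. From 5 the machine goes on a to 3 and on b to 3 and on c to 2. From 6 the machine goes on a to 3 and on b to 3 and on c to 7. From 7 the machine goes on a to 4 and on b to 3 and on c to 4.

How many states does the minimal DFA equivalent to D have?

First remove the unreachable states {5,6}; 5 states remain.
Start with accepting vs non-accepting: {1,4} | {2,3,7}.
Refine {1,4} on symbol b: members go to different blocks, giving {1} and {4}.
Refine {2,3,7} on symbol a: members go to different blocks, giving {2,7} and {3}.
Stable partition: {1} | {2,7} | {4} | {3} — 4 equivalence classes.

4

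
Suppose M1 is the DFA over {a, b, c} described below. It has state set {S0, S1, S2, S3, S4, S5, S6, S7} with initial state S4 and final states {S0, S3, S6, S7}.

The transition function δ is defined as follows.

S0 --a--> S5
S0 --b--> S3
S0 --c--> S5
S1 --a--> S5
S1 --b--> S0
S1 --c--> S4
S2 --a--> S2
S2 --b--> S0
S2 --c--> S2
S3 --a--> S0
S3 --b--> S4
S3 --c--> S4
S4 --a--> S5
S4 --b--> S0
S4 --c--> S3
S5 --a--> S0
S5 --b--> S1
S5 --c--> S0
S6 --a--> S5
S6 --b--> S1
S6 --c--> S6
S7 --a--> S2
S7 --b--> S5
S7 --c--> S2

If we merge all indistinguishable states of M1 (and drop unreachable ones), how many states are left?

5

First remove the unreachable states {S2,S6,S7}; 5 states remain.
Initial partition by acceptance: {S0,S3} | {S1,S4,S5}.
On input a, block {S0,S3} splits into {S0} and {S3}.
Refine {S1,S4,S5} on symbol a: members go to different blocks, giving {S1,S4} and {S5}.
On input c, block {S1,S4} splits into {S1} and {S4}.
No further refinement is possible. Final partition (5 blocks): {S0} | {S1} | {S3} | {S5} | {S4}.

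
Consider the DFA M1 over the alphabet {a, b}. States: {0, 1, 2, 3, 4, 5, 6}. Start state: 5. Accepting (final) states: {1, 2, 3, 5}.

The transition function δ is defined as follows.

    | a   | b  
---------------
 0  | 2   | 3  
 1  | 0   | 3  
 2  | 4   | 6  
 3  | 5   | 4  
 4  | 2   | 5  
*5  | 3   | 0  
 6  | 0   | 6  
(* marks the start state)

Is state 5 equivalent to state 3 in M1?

Yes

States {1} cannot be reached from the start state, so discard them.
Start with accepting vs non-accepting: {2,3,5} | {0,4,6}.
Split {2,3,5} by δ(·,a) → {3,5} and {2}.
Split {0,4,6} by δ(·,a) → {0,4} and {6}.
The partition is now stable with 4 blocks: {3,5} | {0,4} | {2} | {6}.
5 and 3 lie in the same block of the stable partition, so they are equivalent — no string distinguishes them.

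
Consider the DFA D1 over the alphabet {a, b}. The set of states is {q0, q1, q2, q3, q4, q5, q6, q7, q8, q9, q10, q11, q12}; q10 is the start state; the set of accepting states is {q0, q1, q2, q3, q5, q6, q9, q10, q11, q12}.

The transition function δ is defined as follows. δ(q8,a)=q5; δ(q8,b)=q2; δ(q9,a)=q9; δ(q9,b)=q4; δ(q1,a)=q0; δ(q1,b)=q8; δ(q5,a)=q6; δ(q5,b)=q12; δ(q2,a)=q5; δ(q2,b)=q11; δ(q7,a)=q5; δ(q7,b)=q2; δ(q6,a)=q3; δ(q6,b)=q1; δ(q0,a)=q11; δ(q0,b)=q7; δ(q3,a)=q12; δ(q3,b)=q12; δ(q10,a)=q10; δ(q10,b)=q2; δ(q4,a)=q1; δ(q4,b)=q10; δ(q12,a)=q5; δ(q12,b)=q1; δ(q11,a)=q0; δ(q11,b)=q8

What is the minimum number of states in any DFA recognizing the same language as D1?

Reachable states from the start: {q0,q1,q2,q3,q5,q6,q7,q8,q10,q11,q12}. Unreachable: {q4,q9} — drop them.
Start with accepting vs non-accepting: {q0,q1,q2,q3,q5,q6,q10,q11,q12} | {q7,q8}.
Refine {q0,q1,q2,q3,q5,q6,q10,q11,q12} on symbol b: members go to different blocks, giving {q2,q3,q5,q6,q10,q12} and {q0,q1,q11}.
Refine {q2,q3,q5,q6,q10,q12} on symbol b: members go to different blocks, giving {q2,q6,q12} and {q3,q5,q10}.
Split {q3,q5,q10} by δ(·,a) → {q3,q5} and {q10}.
Stable partition: {q2,q6,q12} | {q7,q8} | {q0,q1,q11} | {q3,q5} | {q10} — 5 equivalence classes.

5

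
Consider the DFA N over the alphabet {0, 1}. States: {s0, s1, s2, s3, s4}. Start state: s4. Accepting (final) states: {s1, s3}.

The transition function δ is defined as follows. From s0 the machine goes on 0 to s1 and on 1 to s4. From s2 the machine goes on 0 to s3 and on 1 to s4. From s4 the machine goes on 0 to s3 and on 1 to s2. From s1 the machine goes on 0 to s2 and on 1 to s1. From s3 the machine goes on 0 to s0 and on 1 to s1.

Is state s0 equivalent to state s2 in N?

All states are reachable from the start state.
Initial partition by acceptance: {s1,s3} | {s0,s2,s4}.
Stable partition: {s1,s3} | {s0,s2,s4} — 2 equivalence classes.
s0 and s2 lie in the same block of the stable partition, so they are equivalent — no string distinguishes them.

Yes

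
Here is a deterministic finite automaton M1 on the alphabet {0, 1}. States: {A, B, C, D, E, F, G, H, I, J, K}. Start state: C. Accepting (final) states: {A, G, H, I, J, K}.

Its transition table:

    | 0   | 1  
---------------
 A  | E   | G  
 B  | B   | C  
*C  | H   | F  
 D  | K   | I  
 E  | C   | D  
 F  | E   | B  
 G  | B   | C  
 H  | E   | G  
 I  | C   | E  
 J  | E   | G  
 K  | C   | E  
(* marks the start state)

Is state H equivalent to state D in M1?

No

States {A,J} cannot be reached from the start state, so discard them.
Initial partition by acceptance: {G,H,I,K} | {B,C,D,E,F}.
On input 1, block {G,H,I,K} splits into {G,I,K} and {H}.
Refine {B,C,D,E,F} on symbol 0: members go to different blocks, giving {B,E,F} and {C} and {D}.
On input 0, block {G,I,K} splits into {I,K} and {G}.
Split {B,E,F} by δ(·,0) → {B,F} and {E}.
On input 0, block {B,F} splits into {B} and {F}.
The partition is now stable with 8 blocks: {I,K} | {B} | {H} | {C} | {D} | {G} | {E} | {F}.
H and D end up in different blocks, so they are distinguishable. For instance, the string 'ε' is accepted from only H.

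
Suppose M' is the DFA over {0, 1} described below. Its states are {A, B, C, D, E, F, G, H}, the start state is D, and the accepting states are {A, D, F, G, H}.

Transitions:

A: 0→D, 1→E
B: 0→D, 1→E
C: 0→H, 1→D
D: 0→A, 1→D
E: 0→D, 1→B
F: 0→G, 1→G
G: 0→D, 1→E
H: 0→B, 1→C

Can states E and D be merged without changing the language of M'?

First remove the unreachable states {C,F,G,H}; 4 states remain.
Initial partition by acceptance: {A,D} | {B,E}.
Split {A,D} by δ(·,1) → {A} and {D}.
No further refinement is possible. Final partition (3 blocks): {A} | {B,E} | {D}.
E and D end up in different blocks, so they are distinguishable. For instance, the string 'ε' is accepted from only D.

No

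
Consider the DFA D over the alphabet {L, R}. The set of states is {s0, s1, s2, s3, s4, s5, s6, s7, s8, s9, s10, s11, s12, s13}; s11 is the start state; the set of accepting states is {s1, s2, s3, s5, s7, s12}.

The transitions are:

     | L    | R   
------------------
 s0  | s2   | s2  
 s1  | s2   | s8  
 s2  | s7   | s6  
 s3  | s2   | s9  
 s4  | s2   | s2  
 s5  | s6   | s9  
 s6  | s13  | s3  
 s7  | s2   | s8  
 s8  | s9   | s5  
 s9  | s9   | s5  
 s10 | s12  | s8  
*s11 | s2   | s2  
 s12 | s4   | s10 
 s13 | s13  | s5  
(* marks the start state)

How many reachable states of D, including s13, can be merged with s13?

First remove the unreachable states {s0,s1,s4,s10,s12}; 9 states remain.
Initial partition by acceptance: {s2,s3,s5,s7} | {s6,s8,s9,s11,s13}.
Refine {s2,s3,s5,s7} on symbol L: members go to different blocks, giving {s2,s3,s7} and {s5}.
Split {s6,s8,s9,s11,s13} by δ(·,L) → {s6,s8,s9,s13} and {s11}.
Split {s6,s8,s9,s13} by δ(·,R) → {s8,s9,s13} and {s6}.
On input R, block {s2,s3,s7} splits into {s3,s7} and {s2}.
No further refinement is possible. Final partition (6 blocks): {s3,s7} | {s8,s9,s13} | {s5} | {s11} | {s6} | {s2}.
State s13 belongs to the block {s8,s9,s13}, which has 3 states.

3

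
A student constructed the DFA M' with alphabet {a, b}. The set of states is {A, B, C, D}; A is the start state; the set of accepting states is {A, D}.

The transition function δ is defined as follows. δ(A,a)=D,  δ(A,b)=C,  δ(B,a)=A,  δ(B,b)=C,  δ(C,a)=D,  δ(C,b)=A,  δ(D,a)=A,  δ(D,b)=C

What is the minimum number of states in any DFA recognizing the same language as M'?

2

States {B} cannot be reached from the start state, so discard them.
P0 = {A,D} | {C}.
Stable partition: {A,D} | {C} — 2 equivalence classes.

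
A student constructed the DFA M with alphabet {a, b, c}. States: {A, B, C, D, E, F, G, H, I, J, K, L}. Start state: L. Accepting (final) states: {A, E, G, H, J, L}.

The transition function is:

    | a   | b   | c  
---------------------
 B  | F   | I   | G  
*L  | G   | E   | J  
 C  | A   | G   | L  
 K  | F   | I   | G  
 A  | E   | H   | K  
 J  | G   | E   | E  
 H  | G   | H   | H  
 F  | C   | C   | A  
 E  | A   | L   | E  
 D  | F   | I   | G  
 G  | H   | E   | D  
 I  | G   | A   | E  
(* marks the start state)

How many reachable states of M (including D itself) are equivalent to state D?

2

Reachable states from the start: {A,C,D,E,F,G,H,I,J,K,L}. Unreachable: {B} — drop them.
Initial partition by acceptance: {A,E,G,H,J,L} | {C,D,F,I,K}.
Refine {A,E,G,H,J,L} on symbol c: members go to different blocks, giving {E,H,J,L} and {A,G}.
Split {C,D,F,I,K} by δ(·,a) → {D,F,K} and {C,I}.
On input a, block {D,F,K} splits into {D,K} and {F}.
Stable partition: {E,H,J,L} | {D,K} | {A,G} | {C,I} | {F} — 5 equivalence classes.
State D belongs to the block {D,K}, which has 2 states.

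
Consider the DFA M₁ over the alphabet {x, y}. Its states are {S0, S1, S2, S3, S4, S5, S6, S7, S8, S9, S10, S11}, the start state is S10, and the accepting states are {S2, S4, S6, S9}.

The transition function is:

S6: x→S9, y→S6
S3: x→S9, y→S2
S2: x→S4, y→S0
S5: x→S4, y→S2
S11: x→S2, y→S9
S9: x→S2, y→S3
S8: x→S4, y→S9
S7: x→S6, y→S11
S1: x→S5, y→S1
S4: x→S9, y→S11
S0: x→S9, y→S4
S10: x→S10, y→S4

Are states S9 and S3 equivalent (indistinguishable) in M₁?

No

States {S1,S5,S6,S7,S8} cannot be reached from the start state, so discard them.
Start with accepting vs non-accepting: {S2,S4,S9} | {S0,S3,S10,S11}.
Split {S0,S3,S10,S11} by δ(·,x) → {S0,S3,S11} and {S10}.
Stable partition: {S2,S4,S9} | {S0,S3,S11} | {S10} — 3 equivalence classes.
S9 and S3 end up in different blocks, so they are distinguishable. For instance, the string 'ε' is accepted from only S9.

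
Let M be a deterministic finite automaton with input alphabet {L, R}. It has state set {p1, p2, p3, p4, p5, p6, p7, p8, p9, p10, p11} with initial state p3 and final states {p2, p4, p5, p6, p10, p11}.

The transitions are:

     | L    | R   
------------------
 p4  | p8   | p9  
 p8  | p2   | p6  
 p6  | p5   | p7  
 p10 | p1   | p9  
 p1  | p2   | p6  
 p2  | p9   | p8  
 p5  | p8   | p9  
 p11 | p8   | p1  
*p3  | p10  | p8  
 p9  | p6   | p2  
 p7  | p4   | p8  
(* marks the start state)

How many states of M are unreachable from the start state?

BFS from p3 reaches {p1, p2, p3, p4, p5, p6, p7, p8, p9, p10}; the 1 state(s) p11 are never visited.

1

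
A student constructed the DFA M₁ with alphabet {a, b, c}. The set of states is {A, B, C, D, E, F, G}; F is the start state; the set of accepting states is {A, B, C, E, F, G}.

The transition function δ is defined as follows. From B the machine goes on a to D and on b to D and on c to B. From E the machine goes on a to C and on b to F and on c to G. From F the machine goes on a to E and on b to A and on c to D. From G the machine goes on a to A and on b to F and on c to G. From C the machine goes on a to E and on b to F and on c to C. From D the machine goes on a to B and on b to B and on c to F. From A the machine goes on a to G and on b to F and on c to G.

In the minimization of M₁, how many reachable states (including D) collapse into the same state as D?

1

Initial partition by acceptance: {A,B,C,E,F,G} | {D}.
Split {A,B,C,E,F,G} by δ(·,a) → {A,C,E,F,G} and {B}.
Split {A,C,E,F,G} by δ(·,c) → {A,C,E,G} and {F}.
No further refinement is possible. Final partition (4 blocks): {A,C,E,G} | {D} | {B} | {F}.
The equivalence class containing D is {D}, of size 1.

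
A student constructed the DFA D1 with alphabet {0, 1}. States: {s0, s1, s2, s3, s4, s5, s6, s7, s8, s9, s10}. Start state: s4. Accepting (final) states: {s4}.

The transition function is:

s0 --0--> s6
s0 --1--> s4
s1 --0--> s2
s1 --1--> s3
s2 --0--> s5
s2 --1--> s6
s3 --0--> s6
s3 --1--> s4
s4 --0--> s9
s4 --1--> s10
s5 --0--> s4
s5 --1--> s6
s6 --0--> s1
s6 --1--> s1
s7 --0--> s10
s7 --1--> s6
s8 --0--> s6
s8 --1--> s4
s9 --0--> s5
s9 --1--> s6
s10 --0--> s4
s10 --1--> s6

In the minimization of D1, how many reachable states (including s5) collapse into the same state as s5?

2

Reachable states from the start: {s1,s2,s3,s4,s5,s6,s9,s10}. Unreachable: {s0,s7,s8} — drop them.
P0 = {s4} | {s1,s2,s3,s5,s6,s9,s10}.
Split {s1,s2,s3,s5,s6,s9,s10} by δ(·,0) → {s1,s2,s3,s6,s9} and {s5,s10}.
On input 0, block {s1,s2,s3,s6,s9} splits into {s1,s3,s6} and {s2,s9}.
Split {s1,s3,s6} by δ(·,0) → {s3,s6} and {s1}.
On input 0, block {s3,s6} splits into {s3} and {s6}.
No further refinement is possible. Final partition (6 blocks): {s4} | {s3} | {s5,s10} | {s2,s9} | {s1} | {s6}.
The equivalence class containing s5 is {s5,s10}, of size 2.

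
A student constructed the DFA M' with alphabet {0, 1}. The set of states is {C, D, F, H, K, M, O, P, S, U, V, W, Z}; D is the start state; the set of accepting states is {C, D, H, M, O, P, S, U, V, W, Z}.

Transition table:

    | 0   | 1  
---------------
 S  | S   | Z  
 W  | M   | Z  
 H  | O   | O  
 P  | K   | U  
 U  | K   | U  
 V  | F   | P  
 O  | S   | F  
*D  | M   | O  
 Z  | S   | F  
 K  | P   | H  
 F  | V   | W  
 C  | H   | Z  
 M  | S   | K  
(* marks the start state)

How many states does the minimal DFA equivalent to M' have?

5

Reachable states from the start: {D,F,H,K,M,O,P,S,U,V,W,Z}. Unreachable: {C} — drop them.
P0 = {D,H,M,O,P,S,U,V,W,Z} | {F,K}.
Refine {D,H,M,O,P,S,U,V,W,Z} on symbol 0: members go to different blocks, giving {D,H,M,O,S,W,Z} and {P,U,V}.
On input 1, block {D,H,M,O,S,W,Z} splits into {D,H,S,W} and {M,O,Z}.
On input 0, block {D,H,S,W} splits into {D,H,W} and {S}.
Stable partition: {D,H,W} | {F,K} | {P,U,V} | {M,O,Z} | {S} — 5 equivalence classes.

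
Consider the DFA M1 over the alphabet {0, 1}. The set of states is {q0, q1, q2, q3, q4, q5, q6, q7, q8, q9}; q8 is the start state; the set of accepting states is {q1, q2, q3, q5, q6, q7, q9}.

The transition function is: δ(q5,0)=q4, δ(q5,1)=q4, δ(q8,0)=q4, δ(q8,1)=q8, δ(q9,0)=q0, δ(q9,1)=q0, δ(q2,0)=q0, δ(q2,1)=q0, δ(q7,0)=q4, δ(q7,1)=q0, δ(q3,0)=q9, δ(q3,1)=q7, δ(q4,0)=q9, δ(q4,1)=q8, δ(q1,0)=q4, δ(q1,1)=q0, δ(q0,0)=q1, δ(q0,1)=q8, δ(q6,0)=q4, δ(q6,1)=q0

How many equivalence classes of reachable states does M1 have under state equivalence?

First remove the unreachable states {q2,q3,q5,q6,q7}; 5 states remain.
Initial partition by acceptance: {q1,q9} | {q0,q4,q8}.
Refine {q0,q4,q8} on symbol 0: members go to different blocks, giving {q0,q4} and {q8}.
The partition is now stable with 3 blocks: {q1,q9} | {q0,q4} | {q8}.

3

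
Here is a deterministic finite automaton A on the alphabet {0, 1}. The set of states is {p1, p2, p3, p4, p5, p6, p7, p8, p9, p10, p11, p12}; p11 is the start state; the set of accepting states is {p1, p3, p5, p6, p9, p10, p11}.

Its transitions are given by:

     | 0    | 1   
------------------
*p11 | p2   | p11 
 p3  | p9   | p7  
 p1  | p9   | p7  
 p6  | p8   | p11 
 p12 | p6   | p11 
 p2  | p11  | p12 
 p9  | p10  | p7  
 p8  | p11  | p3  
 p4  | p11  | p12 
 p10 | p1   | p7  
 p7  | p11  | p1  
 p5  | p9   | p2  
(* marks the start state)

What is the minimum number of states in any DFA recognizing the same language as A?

6

First remove the unreachable states {p4,p5}; 10 states remain.
P0 = {p1,p3,p6,p9,p10,p11} | {p2,p7,p8,p12}.
Split {p1,p3,p6,p9,p10,p11} by δ(·,0) → {p1,p3,p9,p10} and {p6,p11}.
Refine {p2,p7,p8,p12} on symbol 1: members go to different blocks, giving {p7,p8} and {p2} and {p12}.
Refine {p6,p11} on symbol 0: members go to different blocks, giving {p6} and {p11}.
The partition is now stable with 6 blocks: {p1,p3,p9,p10} | {p7,p8} | {p6} | {p2} | {p12} | {p11}.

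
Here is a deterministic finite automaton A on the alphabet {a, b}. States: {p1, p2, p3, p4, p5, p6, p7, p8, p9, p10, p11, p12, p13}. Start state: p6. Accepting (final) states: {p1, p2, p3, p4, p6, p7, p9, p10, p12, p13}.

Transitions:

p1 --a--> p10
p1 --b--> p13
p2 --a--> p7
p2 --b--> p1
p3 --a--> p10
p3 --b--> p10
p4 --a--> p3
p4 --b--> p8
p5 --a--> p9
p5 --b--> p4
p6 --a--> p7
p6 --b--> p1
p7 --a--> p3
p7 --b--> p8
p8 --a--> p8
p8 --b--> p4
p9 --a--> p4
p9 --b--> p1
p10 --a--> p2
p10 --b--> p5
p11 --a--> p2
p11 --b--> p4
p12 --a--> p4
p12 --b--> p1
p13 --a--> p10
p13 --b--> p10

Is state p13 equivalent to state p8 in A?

No

Reachable states from the start: {p1,p2,p3,p4,p5,p6,p7,p8,p9,p10,p13}. Unreachable: {p11,p12} — drop them.
Start with accepting vs non-accepting: {p1,p2,p3,p4,p6,p7,p9,p10,p13} | {p5,p8}.
Refine {p1,p2,p3,p4,p6,p7,p9,p10,p13} on symbol b: members go to different blocks, giving {p1,p2,p3,p6,p9,p13} and {p4,p7,p10}.
On input b, block {p1,p2,p3,p6,p9,p13} splits into {p1,p2,p6,p9} and {p3,p13}.
Split {p1,p2,p6,p9} by δ(·,b) → {p2,p6,p9} and {p1}.
Split {p5,p8} by δ(·,a) → {p5} and {p8}.
Split {p4,p7,p10} by δ(·,a) → {p4,p7} and {p10}.
No further refinement is possible. Final partition (7 blocks): {p2,p6,p9} | {p5} | {p4,p7} | {p3,p13} | {p1} | {p8} | {p10}.
p13 and p8 end up in different blocks, so they are distinguishable. For instance, the string 'ε' is accepted from only p13.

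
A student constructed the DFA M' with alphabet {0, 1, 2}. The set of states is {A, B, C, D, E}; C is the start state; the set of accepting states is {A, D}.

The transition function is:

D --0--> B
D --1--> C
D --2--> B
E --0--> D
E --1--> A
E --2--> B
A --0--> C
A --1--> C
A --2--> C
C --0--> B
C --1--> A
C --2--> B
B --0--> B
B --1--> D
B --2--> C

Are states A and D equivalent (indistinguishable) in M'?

First remove the unreachable states {E}; 4 states remain.
Initial partition by acceptance: {A,D} | {B,C}.
No further refinement is possible. Final partition (2 blocks): {A,D} | {B,C}.
A and D lie in the same block of the stable partition, so they are equivalent — no string distinguishes them.

Yes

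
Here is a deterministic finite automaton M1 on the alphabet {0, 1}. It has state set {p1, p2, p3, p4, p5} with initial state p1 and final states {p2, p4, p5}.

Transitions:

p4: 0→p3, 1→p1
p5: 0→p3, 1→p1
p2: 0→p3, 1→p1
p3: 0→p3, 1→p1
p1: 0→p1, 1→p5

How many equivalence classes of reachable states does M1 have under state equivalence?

3

Reachable states from the start: {p1,p3,p5}. Unreachable: {p2,p4} — drop them.
P0 = {p5} | {p1,p3}.
Split {p1,p3} by δ(·,1) → {p1} and {p3}.
Stable partition: {p5} | {p1} | {p3} — 3 equivalence classes.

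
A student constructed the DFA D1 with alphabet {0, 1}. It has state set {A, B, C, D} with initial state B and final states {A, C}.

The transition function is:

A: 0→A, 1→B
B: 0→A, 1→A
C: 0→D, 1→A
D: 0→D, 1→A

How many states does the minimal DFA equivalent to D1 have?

States {C,D} cannot be reached from the start state, so discard them.
Start with accepting vs non-accepting: {A} | {B}.
The partition is now stable with 2 blocks: {A} | {B}.

2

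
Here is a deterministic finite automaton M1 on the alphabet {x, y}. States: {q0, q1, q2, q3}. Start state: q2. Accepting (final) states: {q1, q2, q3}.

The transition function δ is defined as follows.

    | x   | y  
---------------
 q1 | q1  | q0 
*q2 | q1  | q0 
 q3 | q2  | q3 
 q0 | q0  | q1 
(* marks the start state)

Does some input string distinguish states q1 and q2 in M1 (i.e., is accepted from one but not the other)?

First remove the unreachable states {q3}; 3 states remain.
P0 = {q1,q2} | {q0}.
Stable partition: {q1,q2} | {q0} — 2 equivalence classes.
q1 and q2 lie in the same block of the stable partition, so they are equivalent — no string distinguishes them.

No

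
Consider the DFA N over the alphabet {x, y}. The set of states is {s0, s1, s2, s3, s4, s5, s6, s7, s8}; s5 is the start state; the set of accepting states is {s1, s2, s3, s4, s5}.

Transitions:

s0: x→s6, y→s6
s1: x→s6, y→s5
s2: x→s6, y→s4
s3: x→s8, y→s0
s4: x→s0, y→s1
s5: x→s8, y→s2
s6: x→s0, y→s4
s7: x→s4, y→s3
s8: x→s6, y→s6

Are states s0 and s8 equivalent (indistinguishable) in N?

First remove the unreachable states {s3,s7}; 7 states remain.
Start with accepting vs non-accepting: {s1,s2,s4,s5} | {s0,s6,s8}.
On input y, block {s0,s6,s8} splits into {s0,s8} and {s6}.
Refine {s1,s2,s4,s5} on symbol x: members go to different blocks, giving {s1,s2} and {s4,s5}.
The partition is now stable with 4 blocks: {s1,s2} | {s0,s8} | {s6} | {s4,s5}.
s0 and s8 lie in the same block of the stable partition, so they are equivalent — no string distinguishes them.

Yes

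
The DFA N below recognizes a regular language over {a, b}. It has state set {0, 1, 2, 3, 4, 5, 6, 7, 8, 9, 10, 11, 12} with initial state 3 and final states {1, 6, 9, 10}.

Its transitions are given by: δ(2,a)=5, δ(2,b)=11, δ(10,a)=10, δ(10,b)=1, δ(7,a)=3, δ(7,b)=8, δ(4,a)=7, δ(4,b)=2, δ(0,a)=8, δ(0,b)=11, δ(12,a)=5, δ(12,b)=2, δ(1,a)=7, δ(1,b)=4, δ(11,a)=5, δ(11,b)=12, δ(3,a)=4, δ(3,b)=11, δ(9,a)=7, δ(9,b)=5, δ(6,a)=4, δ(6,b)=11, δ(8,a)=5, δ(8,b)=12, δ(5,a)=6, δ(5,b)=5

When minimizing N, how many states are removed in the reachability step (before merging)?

4

No path from 3 leads to 0, 1, 9, 10; the other 9 states are all reachable.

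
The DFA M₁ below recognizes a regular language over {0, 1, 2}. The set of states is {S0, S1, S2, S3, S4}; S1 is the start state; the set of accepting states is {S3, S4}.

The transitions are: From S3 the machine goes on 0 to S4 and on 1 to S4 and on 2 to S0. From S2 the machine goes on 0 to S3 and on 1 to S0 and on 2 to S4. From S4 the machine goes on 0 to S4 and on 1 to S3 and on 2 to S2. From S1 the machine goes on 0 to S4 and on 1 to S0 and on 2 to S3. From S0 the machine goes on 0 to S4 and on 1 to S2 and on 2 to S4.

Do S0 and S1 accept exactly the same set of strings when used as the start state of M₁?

Every state is reachable, so we keep all 5.
Start with accepting vs non-accepting: {S3,S4} | {S0,S1,S2}.
No further refinement is possible. Final partition (2 blocks): {S3,S4} | {S0,S1,S2}.
S0 and S1 lie in the same block of the stable partition, so they are equivalent — no string distinguishes them.

Yes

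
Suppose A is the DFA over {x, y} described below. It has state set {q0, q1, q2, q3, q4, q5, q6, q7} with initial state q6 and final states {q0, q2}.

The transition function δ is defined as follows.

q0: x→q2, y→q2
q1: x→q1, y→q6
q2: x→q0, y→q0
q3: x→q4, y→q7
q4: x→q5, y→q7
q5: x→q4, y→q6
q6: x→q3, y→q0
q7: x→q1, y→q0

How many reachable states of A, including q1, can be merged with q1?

4

Every state is reachable, so we keep all 8.
P0 = {q0,q2} | {q1,q3,q4,q5,q6,q7}.
Split {q1,q3,q4,q5,q6,q7} by δ(·,y) → {q1,q3,q4,q5} and {q6,q7}.
The partition is now stable with 3 blocks: {q0,q2} | {q1,q3,q4,q5} | {q6,q7}.
The equivalence class containing q1 is {q1,q3,q4,q5}, of size 4.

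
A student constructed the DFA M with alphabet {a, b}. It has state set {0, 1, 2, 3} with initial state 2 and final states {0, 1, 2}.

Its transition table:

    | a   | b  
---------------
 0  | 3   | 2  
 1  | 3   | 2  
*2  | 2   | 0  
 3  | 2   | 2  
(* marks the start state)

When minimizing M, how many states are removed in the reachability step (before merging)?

1

Starting at 2 and following transitions, the reachable set is {0, 2, 3}. That leaves 1 unreachable — 1 in total.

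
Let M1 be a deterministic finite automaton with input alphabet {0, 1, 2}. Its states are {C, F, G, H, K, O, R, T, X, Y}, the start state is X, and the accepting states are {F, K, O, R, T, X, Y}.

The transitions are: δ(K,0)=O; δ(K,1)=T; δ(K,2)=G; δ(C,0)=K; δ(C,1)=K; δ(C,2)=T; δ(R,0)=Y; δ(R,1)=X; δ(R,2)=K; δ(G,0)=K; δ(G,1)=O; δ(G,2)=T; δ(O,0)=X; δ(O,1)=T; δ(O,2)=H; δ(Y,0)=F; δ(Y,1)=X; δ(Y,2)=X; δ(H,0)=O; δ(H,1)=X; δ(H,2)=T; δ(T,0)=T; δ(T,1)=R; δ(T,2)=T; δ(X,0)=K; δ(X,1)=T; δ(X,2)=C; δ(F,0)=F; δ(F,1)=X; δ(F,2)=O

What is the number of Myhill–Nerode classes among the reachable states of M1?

Every state is reachable, so we keep all 10.
Initial partition by acceptance: {F,K,O,R,T,X,Y} | {C,G,H}.
On input 2, block {F,K,O,R,T,X,Y} splits into {F,R,T,Y} and {K,O,X}.
Refine {F,R,T,Y} on symbol 1: members go to different blocks, giving {F,R,Y} and {T}.
No further refinement is possible. Final partition (4 blocks): {F,R,Y} | {C,G,H} | {K,O,X} | {T}.

4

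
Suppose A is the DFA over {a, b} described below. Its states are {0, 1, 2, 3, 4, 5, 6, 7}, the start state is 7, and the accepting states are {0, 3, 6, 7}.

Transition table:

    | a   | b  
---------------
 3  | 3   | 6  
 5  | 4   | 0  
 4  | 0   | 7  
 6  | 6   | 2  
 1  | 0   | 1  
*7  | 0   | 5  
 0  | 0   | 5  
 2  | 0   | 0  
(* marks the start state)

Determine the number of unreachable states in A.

Starting at 7 and following transitions, the reachable set is {0, 4, 5, 7}. That leaves 1, 2, 3, 6 unreachable — 4 in total.

4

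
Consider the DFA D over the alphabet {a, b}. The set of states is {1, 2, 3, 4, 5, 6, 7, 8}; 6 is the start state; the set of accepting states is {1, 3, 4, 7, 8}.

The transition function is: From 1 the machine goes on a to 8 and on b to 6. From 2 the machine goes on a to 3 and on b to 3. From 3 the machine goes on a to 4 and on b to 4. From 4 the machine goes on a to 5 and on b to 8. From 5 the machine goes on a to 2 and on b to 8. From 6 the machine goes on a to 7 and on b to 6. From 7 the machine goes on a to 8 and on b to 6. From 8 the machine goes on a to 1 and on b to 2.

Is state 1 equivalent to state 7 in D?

Every state is reachable, so we keep all 8.
Start with accepting vs non-accepting: {1,3,4,7,8} | {2,5,6}.
On input a, block {1,3,4,7,8} splits into {1,3,7,8} and {4}.
On input a, block {1,3,7,8} splits into {1,7,8} and {3}.
Split {2,5,6} by δ(·,a) → {2} and {5} and {6}.
Refine {1,7,8} on symbol b: members go to different blocks, giving {1,7} and {8}.
The partition is now stable with 7 blocks: {1,7} | {2} | {4} | {3} | {5} | {6} | {8}.
1 and 7 lie in the same block of the stable partition, so they are equivalent — no string distinguishes them.

Yes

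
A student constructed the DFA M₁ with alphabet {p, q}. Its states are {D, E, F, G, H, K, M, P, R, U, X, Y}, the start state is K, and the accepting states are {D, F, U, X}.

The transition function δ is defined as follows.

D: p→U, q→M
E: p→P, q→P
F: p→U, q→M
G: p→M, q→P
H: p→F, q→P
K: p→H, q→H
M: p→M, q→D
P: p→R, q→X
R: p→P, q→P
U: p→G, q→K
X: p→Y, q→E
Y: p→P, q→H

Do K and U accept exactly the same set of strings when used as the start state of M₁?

P0 = {D,F,U,X} | {E,G,H,K,M,P,R,Y}.
Split {D,F,U,X} by δ(·,p) → {D,F} and {U,X}.
Split {E,G,H,K,M,P,R,Y} by δ(·,p) → {E,G,K,M,P,R,Y} and {H}.
Split {E,G,K,M,P,R,Y} by δ(·,p) → {E,G,M,P,R,Y} and {K}.
On input q, block {E,G,M,P,R,Y} splits into {E,G,R} and {Y} and {M} and {P}.
On input p, block {E,G,R} splits into {E,R} and {G}.
On input p, block {U,X} splits into {X} and {U}.
Stable partition: {D,F} | {E,R} | {X} | {H} | {K} | {Y} | {M} | {P} | {G} | {U} — 10 equivalence classes.
K and U end up in different blocks, so they are distinguishable. For instance, the string 'ε' is accepted from only U.

No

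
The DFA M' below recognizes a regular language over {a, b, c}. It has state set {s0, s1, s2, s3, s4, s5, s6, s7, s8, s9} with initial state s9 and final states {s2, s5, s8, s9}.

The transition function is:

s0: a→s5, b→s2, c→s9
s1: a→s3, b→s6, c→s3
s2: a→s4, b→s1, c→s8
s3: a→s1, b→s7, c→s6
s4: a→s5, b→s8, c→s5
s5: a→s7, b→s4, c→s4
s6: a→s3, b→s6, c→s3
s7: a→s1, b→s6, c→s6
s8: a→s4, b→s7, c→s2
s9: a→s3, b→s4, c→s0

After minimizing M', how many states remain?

4

P0 = {s2,s5,s8,s9} | {s0,s1,s3,s4,s6,s7}.
Refine {s2,s5,s8,s9} on symbol c: members go to different blocks, giving {s2,s8} and {s5,s9}.
Split {s0,s1,s3,s4,s6,s7} by δ(·,a) → {s1,s3,s6,s7} and {s0,s4}.
No further refinement is possible. Final partition (4 blocks): {s2,s8} | {s1,s3,s6,s7} | {s5,s9} | {s0,s4}.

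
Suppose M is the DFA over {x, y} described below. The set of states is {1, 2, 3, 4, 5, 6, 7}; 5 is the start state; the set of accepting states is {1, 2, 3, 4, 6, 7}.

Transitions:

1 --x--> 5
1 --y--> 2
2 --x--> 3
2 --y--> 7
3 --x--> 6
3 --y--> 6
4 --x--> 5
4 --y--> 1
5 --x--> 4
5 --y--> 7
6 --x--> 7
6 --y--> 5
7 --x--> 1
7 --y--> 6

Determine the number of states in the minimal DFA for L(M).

All states are reachable from the start state.
Start with accepting vs non-accepting: {1,2,3,4,6,7} | {5}.
Refine {1,2,3,4,6,7} on symbol x: members go to different blocks, giving {2,3,6,7} and {1,4}.
Refine {2,3,6,7} on symbol x: members go to different blocks, giving {2,3,6} and {7}.
On input x, block {2,3,6} splits into {2,3} and {6}.
On input x, block {2,3} splits into {2} and {3}.
Refine {1,4} on symbol y: members go to different blocks, giving {1} and {4}.
The partition is now stable with 7 blocks: {2} | {5} | {1} | {7} | {6} | {3} | {4}.

7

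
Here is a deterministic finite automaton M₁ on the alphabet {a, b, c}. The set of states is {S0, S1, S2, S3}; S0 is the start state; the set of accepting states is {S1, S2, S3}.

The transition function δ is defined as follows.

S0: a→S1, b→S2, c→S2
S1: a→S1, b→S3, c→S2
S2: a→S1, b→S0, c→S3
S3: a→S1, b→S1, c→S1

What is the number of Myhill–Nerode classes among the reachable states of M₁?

4

Every state is reachable, so we keep all 4.
Initial partition by acceptance: {S1,S2,S3} | {S0}.
Refine {S1,S2,S3} on symbol b: members go to different blocks, giving {S1,S3} and {S2}.
On input c, block {S1,S3} splits into {S1} and {S3}.
The partition is now stable with 4 blocks: {S1} | {S0} | {S2} | {S3}.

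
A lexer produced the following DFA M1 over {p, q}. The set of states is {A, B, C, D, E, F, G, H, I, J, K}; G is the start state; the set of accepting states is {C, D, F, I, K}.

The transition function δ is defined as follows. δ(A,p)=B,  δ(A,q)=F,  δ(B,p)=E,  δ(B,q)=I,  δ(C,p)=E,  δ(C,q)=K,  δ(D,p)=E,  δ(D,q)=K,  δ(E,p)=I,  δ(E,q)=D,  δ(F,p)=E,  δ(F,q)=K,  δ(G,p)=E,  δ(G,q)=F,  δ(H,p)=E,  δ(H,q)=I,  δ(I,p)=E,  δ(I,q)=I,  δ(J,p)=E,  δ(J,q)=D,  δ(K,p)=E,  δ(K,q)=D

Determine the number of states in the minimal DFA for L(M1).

3

States {A,B,C,H,J} cannot be reached from the start state, so discard them.
Initial partition by acceptance: {D,F,I,K} | {E,G}.
Split {E,G} by δ(·,p) → {E} and {G}.
The partition is now stable with 3 blocks: {D,F,I,K} | {E} | {G}.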